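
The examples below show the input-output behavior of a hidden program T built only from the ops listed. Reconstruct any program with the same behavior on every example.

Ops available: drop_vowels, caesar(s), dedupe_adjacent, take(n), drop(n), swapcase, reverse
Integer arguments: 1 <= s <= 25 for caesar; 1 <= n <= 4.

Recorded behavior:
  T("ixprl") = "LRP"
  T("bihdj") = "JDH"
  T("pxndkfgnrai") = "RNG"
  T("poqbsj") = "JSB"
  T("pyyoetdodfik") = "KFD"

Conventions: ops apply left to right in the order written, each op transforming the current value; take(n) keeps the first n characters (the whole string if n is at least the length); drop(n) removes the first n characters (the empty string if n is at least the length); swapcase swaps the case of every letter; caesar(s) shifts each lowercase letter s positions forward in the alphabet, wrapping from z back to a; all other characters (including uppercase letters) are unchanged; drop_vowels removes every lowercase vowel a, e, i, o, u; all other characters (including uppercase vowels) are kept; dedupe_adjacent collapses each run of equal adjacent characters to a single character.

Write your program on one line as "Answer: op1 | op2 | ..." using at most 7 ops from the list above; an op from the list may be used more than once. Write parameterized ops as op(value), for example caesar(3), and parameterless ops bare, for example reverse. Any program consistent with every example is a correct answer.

drop(2) | reverse | drop_vowels | dedupe_adjacent | take(3) | swapcase

Check, running the answer program on each example:
  "ixprl" -> "prl" -> "lrp" -> "lrp" -> "lrp" -> "lrp" -> "LRP"
  "bihdj" -> "hdj" -> "jdh" -> "jdh" -> "jdh" -> "jdh" -> "JDH"
  "pxndkfgnrai" -> "ndkfgnrai" -> "iarngfkdn" -> "rngfkdn" -> "rngfkdn" -> "rng" -> "RNG"
  "poqbsj" -> "qbsj" -> "jsbq" -> "jsbq" -> "jsbq" -> "jsb" -> "JSB"
  "pyyoetdodfik" -> "yoetdodfik" -> "kifdodteoy" -> "kfddty" -> "kfdty" -> "kfd" -> "KFD"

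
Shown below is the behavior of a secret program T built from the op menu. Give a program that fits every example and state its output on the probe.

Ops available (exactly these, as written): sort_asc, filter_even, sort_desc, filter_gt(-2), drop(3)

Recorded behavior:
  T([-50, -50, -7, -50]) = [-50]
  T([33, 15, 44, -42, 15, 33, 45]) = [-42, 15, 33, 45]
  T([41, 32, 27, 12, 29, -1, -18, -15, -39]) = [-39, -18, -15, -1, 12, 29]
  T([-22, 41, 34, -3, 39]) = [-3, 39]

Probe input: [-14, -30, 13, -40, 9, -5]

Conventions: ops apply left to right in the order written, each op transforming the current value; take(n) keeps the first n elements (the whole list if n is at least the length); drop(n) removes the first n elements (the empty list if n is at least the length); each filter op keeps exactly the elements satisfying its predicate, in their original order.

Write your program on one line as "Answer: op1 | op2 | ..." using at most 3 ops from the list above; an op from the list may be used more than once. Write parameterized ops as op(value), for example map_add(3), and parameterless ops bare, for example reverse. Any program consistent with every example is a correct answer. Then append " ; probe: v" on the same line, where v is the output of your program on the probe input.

drop(3) | sort_asc ; probe: [-40, -5, 9]

Check, running the answer program on each example:
  [-50, -50, -7, -50] -> [-50] -> [-50]
  [33, 15, 44, -42, 15, 33, 45] -> [-42, 15, 33, 45] -> [-42, 15, 33, 45]
  [41, 32, 27, 12, 29, -1, -18, -15, -39] -> [12, 29, -1, -18, -15, -39] -> [-39, -18, -15, -1, 12, 29]
  [-22, 41, 34, -3, 39] -> [-3, 39] -> [-3, 39]
  probe: [-14, -30, 13, -40, 9, -5] -> [-40, 9, -5] -> [-40, -5, 9]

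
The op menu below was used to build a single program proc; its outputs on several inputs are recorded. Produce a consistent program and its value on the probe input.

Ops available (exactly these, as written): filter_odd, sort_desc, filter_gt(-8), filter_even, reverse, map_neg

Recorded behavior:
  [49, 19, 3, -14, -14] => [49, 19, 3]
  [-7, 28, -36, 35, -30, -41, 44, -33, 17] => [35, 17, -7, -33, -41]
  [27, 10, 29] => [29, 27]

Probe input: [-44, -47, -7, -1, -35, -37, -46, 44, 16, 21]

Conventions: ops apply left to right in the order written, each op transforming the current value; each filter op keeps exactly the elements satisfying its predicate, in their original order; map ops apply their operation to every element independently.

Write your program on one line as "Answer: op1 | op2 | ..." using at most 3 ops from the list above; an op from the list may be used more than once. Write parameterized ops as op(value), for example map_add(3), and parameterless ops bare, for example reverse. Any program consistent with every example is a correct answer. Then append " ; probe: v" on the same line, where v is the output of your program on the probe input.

sort_desc | filter_odd ; probe: [21, -1, -7, -35, -37, -47]

Check, running the answer program on each example:
  [49, 19, 3, -14, -14] -> [49, 19, 3, -14, -14] -> [49, 19, 3]
  [-7, 28, -36, 35, -30, -41, 44, -33, 17] -> [44, 35, 28, 17, -7, -30, -33, -36, -41] -> [35, 17, -7, -33, -41]
  [27, 10, 29] -> [29, 27, 10] -> [29, 27]
  probe: [-44, -47, -7, -1, -35, -37, -46, 44, 16, 21] -> [44, 21, 16, -1, -7, -35, -37, -44, -46, -47] -> [21, -1, -7, -35, -37, -47]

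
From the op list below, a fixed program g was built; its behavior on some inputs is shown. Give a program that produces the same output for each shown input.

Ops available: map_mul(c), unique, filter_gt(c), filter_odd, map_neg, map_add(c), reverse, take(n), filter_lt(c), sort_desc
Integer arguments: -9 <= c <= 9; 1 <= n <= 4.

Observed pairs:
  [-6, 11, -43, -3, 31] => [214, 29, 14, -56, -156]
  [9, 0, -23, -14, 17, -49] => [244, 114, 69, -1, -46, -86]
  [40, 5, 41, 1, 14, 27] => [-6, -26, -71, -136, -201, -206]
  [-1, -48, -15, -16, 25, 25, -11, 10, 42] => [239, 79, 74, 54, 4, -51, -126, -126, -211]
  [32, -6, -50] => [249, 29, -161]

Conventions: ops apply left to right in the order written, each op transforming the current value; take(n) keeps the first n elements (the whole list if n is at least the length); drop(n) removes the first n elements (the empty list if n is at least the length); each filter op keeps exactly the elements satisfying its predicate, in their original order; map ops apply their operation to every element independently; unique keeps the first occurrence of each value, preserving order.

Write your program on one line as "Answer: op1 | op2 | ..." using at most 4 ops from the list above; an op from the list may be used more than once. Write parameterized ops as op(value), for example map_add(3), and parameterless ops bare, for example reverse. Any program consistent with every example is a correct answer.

map_mul(-5) | reverse | map_add(-1) | sort_desc

Check, running the answer program on each example:
  [-6, 11, -43, -3, 31] -> [30, -55, 215, 15, -155] -> [-155, 15, 215, -55, 30] -> [-156, 14, 214, -56, 29] -> [214, 29, 14, -56, -156]
  [9, 0, -23, -14, 17, -49] -> [-45, 0, 115, 70, -85, 245] -> [245, -85, 70, 115, 0, -45] -> [244, -86, 69, 114, -1, -46] -> [244, 114, 69, -1, -46, -86]
  [40, 5, 41, 1, 14, 27] -> [-200, -25, -205, -5, -70, -135] -> [-135, -70, -5, -205, -25, -200] -> [-136, -71, -6, -206, -26, -201] -> [-6, -26, -71, -136, -201, -206]
  [-1, -48, -15, -16, 25, 25, -11, 10, 42] -> [5, 240, 75, 80, -125, -125, 55, -50, -210] -> [-210, -50, 55, -125, -125, 80, 75, 240, 5] -> [-211, -51, 54, -126, -126, 79, 74, 239, 4] -> [239, 79, 74, 54, 4, -51, -126, -126, -211]
  [32, -6, -50] -> [-160, 30, 250] -> [250, 30, -160] -> [249, 29, -161] -> [249, 29, -161]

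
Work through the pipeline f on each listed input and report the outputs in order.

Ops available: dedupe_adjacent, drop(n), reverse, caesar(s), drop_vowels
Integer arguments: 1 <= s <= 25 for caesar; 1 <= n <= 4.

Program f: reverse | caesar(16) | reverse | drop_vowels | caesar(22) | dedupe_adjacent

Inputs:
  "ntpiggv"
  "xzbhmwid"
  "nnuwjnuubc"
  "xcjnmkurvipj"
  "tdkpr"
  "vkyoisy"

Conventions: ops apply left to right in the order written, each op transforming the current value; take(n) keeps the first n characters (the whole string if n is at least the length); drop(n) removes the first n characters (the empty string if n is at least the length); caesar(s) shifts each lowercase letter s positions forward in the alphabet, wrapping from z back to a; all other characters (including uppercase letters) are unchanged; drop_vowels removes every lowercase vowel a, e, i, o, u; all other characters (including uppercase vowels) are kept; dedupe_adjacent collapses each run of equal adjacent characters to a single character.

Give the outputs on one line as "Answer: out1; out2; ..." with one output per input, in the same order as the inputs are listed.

"zfbush"; "jlntyiup"; "zgivzgno"; "jovzygdhubv"; "fpbd"; "hu"

Execution, op by op:
  "ntpiggv" -> "vggiptn" -> "lwwyfjd" -> "djfywwl" -> "djfywwl" -> "zfbussh" -> "zfbush"
  "xzbhmwid" -> "diwmhbzx" -> "tymcxrpn" -> "nprxcmyt" -> "nprxcmyt" -> "jlntyiup" -> "jlntyiup"
  "nnuwjnuubc" -> "cbuunjwunn" -> "srkkdzmkdd" -> "ddkmzdkkrs" -> "ddkmzdkkrs" -> "zzgivzggno" -> "zgivzgno"
  "xcjnmkurvipj" -> "jpivrukmnjcx" -> "zfylhkacdzsn" -> "nszdcakhlyfz" -> "nszdckhlyfz" -> "jovzygdhubv" -> "jovzygdhubv"
  "tdkpr" -> "rpkdt" -> "hfatj" -> "jtafh" -> "jtfh" -> "fpbd" -> "fpbd"
  "vkyoisy" -> "ysioykv" -> "oiyeoal" -> "laoeyio" -> "ly" -> "hu" -> "hu"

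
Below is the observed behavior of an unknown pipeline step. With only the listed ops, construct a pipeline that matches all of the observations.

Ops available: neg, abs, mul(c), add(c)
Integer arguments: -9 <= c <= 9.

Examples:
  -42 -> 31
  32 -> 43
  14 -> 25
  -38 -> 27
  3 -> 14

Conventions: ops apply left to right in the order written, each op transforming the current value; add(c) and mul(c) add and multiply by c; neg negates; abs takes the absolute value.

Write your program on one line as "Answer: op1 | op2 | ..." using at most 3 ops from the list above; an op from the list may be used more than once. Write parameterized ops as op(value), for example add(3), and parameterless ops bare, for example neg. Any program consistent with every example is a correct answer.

add(4) | add(7) | abs

Check, running the answer program on each example:
  -42 -> -38 -> -31 -> 31
  32 -> 36 -> 43 -> 43
  14 -> 18 -> 25 -> 25
  -38 -> -34 -> -27 -> 27
  3 -> 7 -> 14 -> 14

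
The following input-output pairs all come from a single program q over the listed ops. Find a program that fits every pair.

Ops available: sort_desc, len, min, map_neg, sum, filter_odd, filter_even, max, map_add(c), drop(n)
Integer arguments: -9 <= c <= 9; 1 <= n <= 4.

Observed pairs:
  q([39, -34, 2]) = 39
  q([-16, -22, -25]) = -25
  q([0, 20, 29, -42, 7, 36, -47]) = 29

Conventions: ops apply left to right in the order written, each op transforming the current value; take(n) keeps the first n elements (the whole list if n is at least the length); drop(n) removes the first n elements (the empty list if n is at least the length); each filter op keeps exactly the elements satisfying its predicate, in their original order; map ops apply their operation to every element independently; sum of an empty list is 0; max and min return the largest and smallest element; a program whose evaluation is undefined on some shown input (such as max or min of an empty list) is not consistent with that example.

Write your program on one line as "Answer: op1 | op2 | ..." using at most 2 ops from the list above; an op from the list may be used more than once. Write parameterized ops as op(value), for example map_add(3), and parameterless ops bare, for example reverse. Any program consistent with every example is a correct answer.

filter_odd | max

Check, running the answer program on each example:
  [39, -34, 2] -> [39] -> 39
  [-16, -22, -25] -> [-25] -> -25
  [0, 20, 29, -42, 7, 36, -47] -> [29, 7, -47] -> 29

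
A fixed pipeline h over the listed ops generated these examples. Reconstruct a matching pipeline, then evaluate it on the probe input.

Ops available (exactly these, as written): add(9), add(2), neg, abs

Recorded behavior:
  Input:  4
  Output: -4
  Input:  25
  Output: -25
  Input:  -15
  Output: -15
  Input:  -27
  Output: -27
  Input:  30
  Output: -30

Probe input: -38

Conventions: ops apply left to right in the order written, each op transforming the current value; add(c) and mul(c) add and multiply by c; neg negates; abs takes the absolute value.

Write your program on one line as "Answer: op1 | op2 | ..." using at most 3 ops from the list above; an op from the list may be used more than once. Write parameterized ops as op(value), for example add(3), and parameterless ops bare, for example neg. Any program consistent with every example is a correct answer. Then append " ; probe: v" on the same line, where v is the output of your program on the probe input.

abs | neg ; probe: -38

Check, running the answer program on each example:
  4 -> 4 -> -4
  25 -> 25 -> -25
  -15 -> 15 -> -15
  -27 -> 27 -> -27
  30 -> 30 -> -30
  probe: -38 -> 38 -> -38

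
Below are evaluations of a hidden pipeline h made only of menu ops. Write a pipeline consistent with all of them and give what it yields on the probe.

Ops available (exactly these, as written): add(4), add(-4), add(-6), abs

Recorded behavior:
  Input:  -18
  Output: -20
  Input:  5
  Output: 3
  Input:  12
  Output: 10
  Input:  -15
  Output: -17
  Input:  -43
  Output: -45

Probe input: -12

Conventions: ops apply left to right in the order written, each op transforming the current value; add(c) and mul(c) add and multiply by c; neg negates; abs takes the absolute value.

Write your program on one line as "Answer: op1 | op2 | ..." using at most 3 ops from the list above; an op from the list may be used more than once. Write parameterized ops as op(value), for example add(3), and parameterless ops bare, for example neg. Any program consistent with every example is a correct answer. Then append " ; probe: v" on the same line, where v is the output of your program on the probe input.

add(-6) | add(4) ; probe: -14

Check, running the answer program on each example:
  -18 -> -24 -> -20
  5 -> -1 -> 3
  12 -> 6 -> 10
  -15 -> -21 -> -17
  -43 -> -49 -> -45
  probe: -12 -> -18 -> -14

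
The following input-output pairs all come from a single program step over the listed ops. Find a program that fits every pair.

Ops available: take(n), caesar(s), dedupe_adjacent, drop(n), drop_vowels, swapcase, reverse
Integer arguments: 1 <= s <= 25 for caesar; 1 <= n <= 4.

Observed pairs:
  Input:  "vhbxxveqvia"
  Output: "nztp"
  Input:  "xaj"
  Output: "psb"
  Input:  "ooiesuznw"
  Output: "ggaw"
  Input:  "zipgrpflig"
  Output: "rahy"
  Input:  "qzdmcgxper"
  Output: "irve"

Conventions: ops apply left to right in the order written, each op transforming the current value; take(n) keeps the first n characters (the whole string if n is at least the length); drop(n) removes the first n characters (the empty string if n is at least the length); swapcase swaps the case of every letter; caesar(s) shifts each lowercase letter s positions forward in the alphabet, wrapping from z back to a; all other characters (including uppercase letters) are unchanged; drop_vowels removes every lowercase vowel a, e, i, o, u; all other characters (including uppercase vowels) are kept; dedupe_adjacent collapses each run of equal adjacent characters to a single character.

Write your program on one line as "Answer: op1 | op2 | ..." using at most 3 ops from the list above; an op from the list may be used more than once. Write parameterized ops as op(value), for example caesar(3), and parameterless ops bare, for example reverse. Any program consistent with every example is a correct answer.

take(4) | caesar(18)

Check, running the answer program on each example:
  "vhbxxveqvia" -> "vhbx" -> "nztp"
  "xaj" -> "xaj" -> "psb"
  "ooiesuznw" -> "ooie" -> "ggaw"
  "zipgrpflig" -> "zipg" -> "rahy"
  "qzdmcgxper" -> "qzdm" -> "irve"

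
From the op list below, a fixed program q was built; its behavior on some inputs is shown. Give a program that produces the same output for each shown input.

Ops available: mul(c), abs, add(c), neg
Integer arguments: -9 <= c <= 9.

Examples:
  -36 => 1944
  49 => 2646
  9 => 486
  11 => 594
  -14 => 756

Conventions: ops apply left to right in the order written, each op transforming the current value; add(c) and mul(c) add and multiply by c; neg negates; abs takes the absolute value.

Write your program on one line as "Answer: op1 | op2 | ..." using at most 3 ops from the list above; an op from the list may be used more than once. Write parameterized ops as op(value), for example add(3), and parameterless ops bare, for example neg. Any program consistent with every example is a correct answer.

mul(-9) | abs | mul(6)

Check, running the answer program on each example:
  -36 -> 324 -> 324 -> 1944
  49 -> -441 -> 441 -> 2646
  9 -> -81 -> 81 -> 486
  11 -> -99 -> 99 -> 594
  -14 -> 126 -> 126 -> 756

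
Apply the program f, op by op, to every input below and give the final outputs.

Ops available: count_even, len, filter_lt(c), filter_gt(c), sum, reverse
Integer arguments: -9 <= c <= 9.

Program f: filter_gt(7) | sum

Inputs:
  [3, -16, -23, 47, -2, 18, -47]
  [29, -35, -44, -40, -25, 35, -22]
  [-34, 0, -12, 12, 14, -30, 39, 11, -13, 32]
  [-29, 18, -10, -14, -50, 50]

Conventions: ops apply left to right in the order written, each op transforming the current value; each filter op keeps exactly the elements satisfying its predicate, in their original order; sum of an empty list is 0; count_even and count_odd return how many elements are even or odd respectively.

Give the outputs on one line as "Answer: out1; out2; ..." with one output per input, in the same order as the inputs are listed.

Execution, op by op:
  [3, -16, -23, 47, -2, 18, -47] -> [47, 18] -> 65
  [29, -35, -44, -40, -25, 35, -22] -> [29, 35] -> 64
  [-34, 0, -12, 12, 14, -30, 39, 11, -13, 32] -> [12, 14, 39, 11, 32] -> 108
  [-29, 18, -10, -14, -50, 50] -> [18, 50] -> 68

65; 64; 108; 68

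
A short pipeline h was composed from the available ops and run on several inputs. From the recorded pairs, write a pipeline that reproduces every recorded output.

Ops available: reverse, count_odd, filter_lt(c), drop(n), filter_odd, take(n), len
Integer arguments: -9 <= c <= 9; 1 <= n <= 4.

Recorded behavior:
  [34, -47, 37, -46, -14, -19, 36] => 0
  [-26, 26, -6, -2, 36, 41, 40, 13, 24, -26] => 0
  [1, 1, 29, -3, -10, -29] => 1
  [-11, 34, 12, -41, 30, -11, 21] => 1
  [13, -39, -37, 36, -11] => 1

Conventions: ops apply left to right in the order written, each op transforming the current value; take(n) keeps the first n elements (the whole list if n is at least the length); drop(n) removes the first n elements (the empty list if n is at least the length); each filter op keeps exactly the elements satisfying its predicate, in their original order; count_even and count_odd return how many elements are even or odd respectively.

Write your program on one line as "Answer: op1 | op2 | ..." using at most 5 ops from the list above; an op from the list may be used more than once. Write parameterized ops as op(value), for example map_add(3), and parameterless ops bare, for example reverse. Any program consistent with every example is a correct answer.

reverse | take(4) | take(1) | count_odd

Check, running the answer program on each example:
  [34, -47, 37, -46, -14, -19, 36] -> [36, -19, -14, -46, 37, -47, 34] -> [36, -19, -14, -46] -> [36] -> 0
  [-26, 26, -6, -2, 36, 41, 40, 13, 24, -26] -> [-26, 24, 13, 40, 41, 36, -2, -6, 26, -26] -> [-26, 24, 13, 40] -> [-26] -> 0
  [1, 1, 29, -3, -10, -29] -> [-29, -10, -3, 29, 1, 1] -> [-29, -10, -3, 29] -> [-29] -> 1
  [-11, 34, 12, -41, 30, -11, 21] -> [21, -11, 30, -41, 12, 34, -11] -> [21, -11, 30, -41] -> [21] -> 1
  [13, -39, -37, 36, -11] -> [-11, 36, -37, -39, 13] -> [-11, 36, -37, -39] -> [-11] -> 1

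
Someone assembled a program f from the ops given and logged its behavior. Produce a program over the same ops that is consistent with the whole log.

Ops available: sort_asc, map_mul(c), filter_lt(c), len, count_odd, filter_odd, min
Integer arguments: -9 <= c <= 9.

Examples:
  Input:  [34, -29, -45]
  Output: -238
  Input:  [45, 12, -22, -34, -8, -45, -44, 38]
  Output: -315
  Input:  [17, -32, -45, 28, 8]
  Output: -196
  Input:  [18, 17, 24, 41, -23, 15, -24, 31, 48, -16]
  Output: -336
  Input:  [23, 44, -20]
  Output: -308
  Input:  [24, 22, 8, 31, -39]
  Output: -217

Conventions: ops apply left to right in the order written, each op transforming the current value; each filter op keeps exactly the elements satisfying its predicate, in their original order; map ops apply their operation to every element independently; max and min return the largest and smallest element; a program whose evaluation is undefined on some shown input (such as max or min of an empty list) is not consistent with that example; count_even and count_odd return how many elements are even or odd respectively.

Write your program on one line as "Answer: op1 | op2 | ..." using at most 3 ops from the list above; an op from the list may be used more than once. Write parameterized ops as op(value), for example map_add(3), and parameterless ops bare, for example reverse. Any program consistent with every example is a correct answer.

sort_asc | map_mul(-7) | min

Check, running the answer program on each example:
  [34, -29, -45] -> [-45, -29, 34] -> [315, 203, -238] -> -238
  [45, 12, -22, -34, -8, -45, -44, 38] -> [-45, -44, -34, -22, -8, 12, 38, 45] -> [315, 308, 238, 154, 56, -84, -266, -315] -> -315
  [17, -32, -45, 28, 8] -> [-45, -32, 8, 17, 28] -> [315, 224, -56, -119, -196] -> -196
  [18, 17, 24, 41, -23, 15, -24, 31, 48, -16] -> [-24, -23, -16, 15, 17, 18, 24, 31, 41, 48] -> [168, 161, 112, -105, -119, -126, -168, -217, -287, -336] -> -336
  [23, 44, -20] -> [-20, 23, 44] -> [140, -161, -308] -> -308
  [24, 22, 8, 31, -39] -> [-39, 8, 22, 24, 31] -> [273, -56, -154, -168, -217] -> -217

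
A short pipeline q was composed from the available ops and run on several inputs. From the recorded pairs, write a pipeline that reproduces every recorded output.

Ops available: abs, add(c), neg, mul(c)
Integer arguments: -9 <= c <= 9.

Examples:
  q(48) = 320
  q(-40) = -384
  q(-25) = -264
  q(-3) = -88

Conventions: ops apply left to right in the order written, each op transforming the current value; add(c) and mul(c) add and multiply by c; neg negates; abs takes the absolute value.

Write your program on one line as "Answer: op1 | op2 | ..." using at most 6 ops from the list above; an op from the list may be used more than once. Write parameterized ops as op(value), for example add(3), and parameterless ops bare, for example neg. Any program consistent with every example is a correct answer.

add(-5) | add(-3) | neg | mul(8) | neg

Check, running the answer program on each example:
  48 -> 43 -> 40 -> -40 -> -320 -> 320
  -40 -> -45 -> -48 -> 48 -> 384 -> -384
  -25 -> -30 -> -33 -> 33 -> 264 -> -264
  -3 -> -8 -> -11 -> 11 -> 88 -> -88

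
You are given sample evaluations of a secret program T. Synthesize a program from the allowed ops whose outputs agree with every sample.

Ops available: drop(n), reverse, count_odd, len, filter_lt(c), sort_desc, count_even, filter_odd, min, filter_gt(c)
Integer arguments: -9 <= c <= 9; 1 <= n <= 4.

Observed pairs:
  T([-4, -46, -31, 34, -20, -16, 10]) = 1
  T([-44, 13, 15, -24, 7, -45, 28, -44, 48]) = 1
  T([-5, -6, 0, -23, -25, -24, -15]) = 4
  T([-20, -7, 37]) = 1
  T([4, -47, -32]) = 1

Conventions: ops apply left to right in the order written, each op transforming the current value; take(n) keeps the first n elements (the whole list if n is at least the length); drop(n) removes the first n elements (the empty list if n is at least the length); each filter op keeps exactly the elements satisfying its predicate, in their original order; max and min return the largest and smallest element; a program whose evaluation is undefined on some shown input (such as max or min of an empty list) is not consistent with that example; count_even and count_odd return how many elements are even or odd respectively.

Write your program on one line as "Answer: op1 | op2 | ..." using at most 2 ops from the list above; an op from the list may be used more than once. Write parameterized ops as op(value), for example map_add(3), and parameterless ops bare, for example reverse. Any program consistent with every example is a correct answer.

filter_lt(-2) | count_odd

Check, running the answer program on each example:
  [-4, -46, -31, 34, -20, -16, 10] -> [-4, -46, -31, -20, -16] -> 1
  [-44, 13, 15, -24, 7, -45, 28, -44, 48] -> [-44, -24, -45, -44] -> 1
  [-5, -6, 0, -23, -25, -24, -15] -> [-5, -6, -23, -25, -24, -15] -> 4
  [-20, -7, 37] -> [-20, -7] -> 1
  [4, -47, -32] -> [-47, -32] -> 1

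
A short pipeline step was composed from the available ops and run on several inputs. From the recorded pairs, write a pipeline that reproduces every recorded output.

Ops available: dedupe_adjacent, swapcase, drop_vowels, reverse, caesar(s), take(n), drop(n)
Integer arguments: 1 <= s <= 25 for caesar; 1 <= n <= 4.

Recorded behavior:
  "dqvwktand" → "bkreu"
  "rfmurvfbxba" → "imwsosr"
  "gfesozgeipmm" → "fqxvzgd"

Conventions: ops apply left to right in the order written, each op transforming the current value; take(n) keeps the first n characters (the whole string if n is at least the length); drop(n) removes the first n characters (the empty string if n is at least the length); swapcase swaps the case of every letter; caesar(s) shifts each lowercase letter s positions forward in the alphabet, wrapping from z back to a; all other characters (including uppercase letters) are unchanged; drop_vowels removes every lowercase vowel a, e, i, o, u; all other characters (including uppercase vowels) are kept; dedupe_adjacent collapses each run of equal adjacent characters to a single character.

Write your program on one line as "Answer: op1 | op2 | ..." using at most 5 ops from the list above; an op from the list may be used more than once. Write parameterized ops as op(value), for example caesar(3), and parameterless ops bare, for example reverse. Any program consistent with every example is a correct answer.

caesar(6) | caesar(11) | drop(1) | drop(3) | dedupe_adjacent

Check, running the answer program on each example:
  "dqvwktand" -> "jwbcqzgtj" -> "uhmnbkreu" -> "hmnbkreu" -> "bkreu" -> "bkreu"
  "rfmurvfbxba" -> "xlsaxblhdhg" -> "iwdlimwsosr" -> "wdlimwsosr" -> "imwsosr" -> "imwsosr"
  "gfesozgeipmm" -> "mlkyufmkovss" -> "xwvjfqxvzgdd" -> "wvjfqxvzgdd" -> "fqxvzgdd" -> "fqxvzgd"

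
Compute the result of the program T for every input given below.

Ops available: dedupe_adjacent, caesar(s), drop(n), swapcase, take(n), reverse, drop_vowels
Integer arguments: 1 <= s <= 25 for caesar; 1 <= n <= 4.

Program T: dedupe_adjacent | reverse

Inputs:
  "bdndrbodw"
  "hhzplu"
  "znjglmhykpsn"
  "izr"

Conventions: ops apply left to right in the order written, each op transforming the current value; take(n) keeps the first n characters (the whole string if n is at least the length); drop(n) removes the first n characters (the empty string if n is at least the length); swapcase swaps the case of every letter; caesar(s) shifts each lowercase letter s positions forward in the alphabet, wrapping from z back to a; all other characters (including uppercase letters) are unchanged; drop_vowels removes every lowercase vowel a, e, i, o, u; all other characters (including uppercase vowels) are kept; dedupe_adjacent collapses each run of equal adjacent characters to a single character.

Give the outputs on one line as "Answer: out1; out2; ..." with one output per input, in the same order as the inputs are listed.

"wdobrdndb"; "ulpzh"; "nspkyhmlgjnz"; "rzi"

Execution, op by op:
  "bdndrbodw" -> "bdndrbodw" -> "wdobrdndb"
  "hhzplu" -> "hzplu" -> "ulpzh"
  "znjglmhykpsn" -> "znjglmhykpsn" -> "nspkyhmlgjnz"
  "izr" -> "izr" -> "rzi"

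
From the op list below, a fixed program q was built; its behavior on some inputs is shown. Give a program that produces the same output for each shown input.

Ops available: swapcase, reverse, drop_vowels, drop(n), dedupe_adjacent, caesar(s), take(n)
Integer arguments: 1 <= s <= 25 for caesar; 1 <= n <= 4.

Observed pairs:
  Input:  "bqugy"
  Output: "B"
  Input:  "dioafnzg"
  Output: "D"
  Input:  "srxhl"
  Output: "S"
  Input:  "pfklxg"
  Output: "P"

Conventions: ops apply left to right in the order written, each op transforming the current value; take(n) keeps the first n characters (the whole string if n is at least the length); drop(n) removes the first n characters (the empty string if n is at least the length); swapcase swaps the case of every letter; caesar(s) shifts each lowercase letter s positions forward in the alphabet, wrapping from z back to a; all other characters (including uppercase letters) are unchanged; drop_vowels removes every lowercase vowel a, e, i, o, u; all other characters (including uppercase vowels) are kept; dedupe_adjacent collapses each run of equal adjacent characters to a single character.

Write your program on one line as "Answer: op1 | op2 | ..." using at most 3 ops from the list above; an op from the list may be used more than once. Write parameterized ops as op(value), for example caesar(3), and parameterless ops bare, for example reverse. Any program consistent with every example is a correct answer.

take(3) | take(1) | swapcase

Check, running the answer program on each example:
  "bqugy" -> "bqu" -> "b" -> "B"
  "dioafnzg" -> "dio" -> "d" -> "D"
  "srxhl" -> "srx" -> "s" -> "S"
  "pfklxg" -> "pfk" -> "p" -> "P"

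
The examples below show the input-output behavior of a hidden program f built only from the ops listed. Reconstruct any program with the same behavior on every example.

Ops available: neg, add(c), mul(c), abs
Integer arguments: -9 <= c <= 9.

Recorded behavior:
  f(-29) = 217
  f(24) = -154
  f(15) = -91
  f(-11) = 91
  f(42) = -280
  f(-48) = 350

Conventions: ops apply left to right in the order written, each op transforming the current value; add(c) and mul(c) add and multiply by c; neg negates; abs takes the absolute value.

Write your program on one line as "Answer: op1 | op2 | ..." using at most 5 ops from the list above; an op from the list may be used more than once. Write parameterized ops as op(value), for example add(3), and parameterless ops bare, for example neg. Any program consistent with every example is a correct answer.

add(-8) | neg | add(-6) | mul(-7) | neg

Check, running the answer program on each example:
  -29 -> -37 -> 37 -> 31 -> -217 -> 217
  24 -> 16 -> -16 -> -22 -> 154 -> -154
  15 -> 7 -> -7 -> -13 -> 91 -> -91
  -11 -> -19 -> 19 -> 13 -> -91 -> 91
  42 -> 34 -> -34 -> -40 -> 280 -> -280
  -48 -> -56 -> 56 -> 50 -> -350 -> 350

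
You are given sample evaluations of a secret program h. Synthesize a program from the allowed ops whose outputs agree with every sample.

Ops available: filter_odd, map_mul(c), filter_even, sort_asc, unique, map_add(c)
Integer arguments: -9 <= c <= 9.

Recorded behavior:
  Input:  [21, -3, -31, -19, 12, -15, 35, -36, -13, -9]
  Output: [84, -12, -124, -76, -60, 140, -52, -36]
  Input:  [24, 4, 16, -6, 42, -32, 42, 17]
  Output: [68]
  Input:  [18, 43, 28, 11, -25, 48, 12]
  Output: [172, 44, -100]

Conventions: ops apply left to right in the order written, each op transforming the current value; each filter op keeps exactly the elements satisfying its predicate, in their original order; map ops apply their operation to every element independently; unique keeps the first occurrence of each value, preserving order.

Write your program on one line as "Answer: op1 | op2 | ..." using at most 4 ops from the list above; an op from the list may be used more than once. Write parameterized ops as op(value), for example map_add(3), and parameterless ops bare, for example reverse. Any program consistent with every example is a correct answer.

filter_odd | map_mul(-1) | map_mul(-4)

Check, running the answer program on each example:
  [21, -3, -31, -19, 12, -15, 35, -36, -13, -9] -> [21, -3, -31, -19, -15, 35, -13, -9] -> [-21, 3, 31, 19, 15, -35, 13, 9] -> [84, -12, -124, -76, -60, 140, -52, -36]
  [24, 4, 16, -6, 42, -32, 42, 17] -> [17] -> [-17] -> [68]
  [18, 43, 28, 11, -25, 48, 12] -> [43, 11, -25] -> [-43, -11, 25] -> [172, 44, -100]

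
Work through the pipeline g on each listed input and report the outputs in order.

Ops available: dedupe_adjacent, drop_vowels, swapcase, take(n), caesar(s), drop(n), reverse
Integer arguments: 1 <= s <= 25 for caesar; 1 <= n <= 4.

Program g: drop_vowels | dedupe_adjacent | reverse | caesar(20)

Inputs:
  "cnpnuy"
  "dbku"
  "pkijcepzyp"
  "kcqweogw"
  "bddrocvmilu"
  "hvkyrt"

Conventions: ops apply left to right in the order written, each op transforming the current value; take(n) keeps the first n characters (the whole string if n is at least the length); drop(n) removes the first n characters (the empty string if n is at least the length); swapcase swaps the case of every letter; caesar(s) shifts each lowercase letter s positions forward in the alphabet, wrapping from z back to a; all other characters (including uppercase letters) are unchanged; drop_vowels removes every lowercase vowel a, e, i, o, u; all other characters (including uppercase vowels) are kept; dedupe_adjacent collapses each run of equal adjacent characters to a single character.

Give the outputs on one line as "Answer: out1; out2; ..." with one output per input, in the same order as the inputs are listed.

Execution, op by op:
  "cnpnuy" -> "cnpny" -> "cnpny" -> "ynpnc" -> "shjhw"
  "dbku" -> "dbk" -> "dbk" -> "kbd" -> "evx"
  "pkijcepzyp" -> "pkjcpzyp" -> "pkjcpzyp" -> "pyzpcjkp" -> "jstjwdej"
  "kcqweogw" -> "kcqwgw" -> "kcqwgw" -> "wgwqck" -> "qaqkwe"
  "bddrocvmilu" -> "bddrcvml" -> "bdrcvml" -> "lmvcrdb" -> "fgpwlxv"
  "hvkyrt" -> "hvkyrt" -> "hvkyrt" -> "trykvh" -> "nlsepb"

"shjhw"; "evx"; "jstjwdej"; "qaqkwe"; "fgpwlxv"; "nlsepb"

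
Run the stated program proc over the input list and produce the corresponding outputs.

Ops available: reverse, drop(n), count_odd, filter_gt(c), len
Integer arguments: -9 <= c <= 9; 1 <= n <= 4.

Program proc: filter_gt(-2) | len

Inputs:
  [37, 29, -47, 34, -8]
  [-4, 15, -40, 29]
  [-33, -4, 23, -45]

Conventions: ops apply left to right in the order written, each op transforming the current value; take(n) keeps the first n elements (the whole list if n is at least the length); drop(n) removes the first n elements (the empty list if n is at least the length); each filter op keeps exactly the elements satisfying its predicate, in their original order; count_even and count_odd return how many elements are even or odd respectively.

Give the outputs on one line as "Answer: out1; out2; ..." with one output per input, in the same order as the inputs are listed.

3; 2; 1

Execution, op by op:
  [37, 29, -47, 34, -8] -> [37, 29, 34] -> 3
  [-4, 15, -40, 29] -> [15, 29] -> 2
  [-33, -4, 23, -45] -> [23] -> 1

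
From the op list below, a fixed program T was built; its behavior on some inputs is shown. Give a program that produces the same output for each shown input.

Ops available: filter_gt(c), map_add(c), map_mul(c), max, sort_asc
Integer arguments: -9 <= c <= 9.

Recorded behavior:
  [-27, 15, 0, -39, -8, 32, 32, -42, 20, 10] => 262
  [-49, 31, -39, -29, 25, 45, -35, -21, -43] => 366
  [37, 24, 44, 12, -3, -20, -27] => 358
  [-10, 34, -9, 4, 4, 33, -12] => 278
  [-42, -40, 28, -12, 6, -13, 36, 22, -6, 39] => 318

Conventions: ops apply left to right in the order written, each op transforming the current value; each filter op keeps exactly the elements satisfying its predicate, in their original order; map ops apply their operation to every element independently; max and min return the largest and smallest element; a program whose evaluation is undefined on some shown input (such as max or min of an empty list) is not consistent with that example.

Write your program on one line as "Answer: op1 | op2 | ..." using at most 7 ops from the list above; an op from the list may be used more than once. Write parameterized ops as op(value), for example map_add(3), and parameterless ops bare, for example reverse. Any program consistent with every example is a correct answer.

map_add(5) | map_add(-4) | map_mul(8) | map_add(4) | map_add(-6) | max

Check, running the answer program on each example:
  [-27, 15, 0, -39, -8, 32, 32, -42, 20, 10] -> [-22, 20, 5, -34, -3, 37, 37, -37, 25, 15] -> [-26, 16, 1, -38, -7, 33, 33, -41, 21, 11] -> [-208, 128, 8, -304, -56, 264, 264, -328, 168, 88] -> [-204, 132, 12, -300, -52, 268, 268, -324, 172, 92] -> [-210, 126, 6, -306, -58, 262, 262, -330, 166, 86] -> 262
  [-49, 31, -39, -29, 25, 45, -35, -21, -43] -> [-44, 36, -34, -24, 30, 50, -30, -16, -38] -> [-48, 32, -38, -28, 26, 46, -34, -20, -42] -> [-384, 256, -304, -224, 208, 368, -272, -160, -336] -> [-380, 260, -300, -220, 212, 372, -268, -156, -332] -> [-386, 254, -306, -226, 206, 366, -274, -162, -338] -> 366
  [37, 24, 44, 12, -3, -20, -27] -> [42, 29, 49, 17, 2, -15, -22] -> [38, 25, 45, 13, -2, -19, -26] -> [304, 200, 360, 104, -16, -152, -208] -> [308, 204, 364, 108, -12, -148, -204] -> [302, 198, 358, 102, -18, -154, -210] -> 358
  [-10, 34, -9, 4, 4, 33, -12] -> [-5, 39, -4, 9, 9, 38, -7] -> [-9, 35, -8, 5, 5, 34, -11] -> [-72, 280, -64, 40, 40, 272, -88] -> [-68, 284, -60, 44, 44, 276, -84] -> [-74, 278, -66, 38, 38, 270, -90] -> 278
  [-42, -40, 28, -12, 6, -13, 36, 22, -6, 39] -> [-37, -35, 33, -7, 11, -8, 41, 27, -1, 44] -> [-41, -39, 29, -11, 7, -12, 37, 23, -5, 40] -> [-328, -312, 232, -88, 56, -96, 296, 184, -40, 320] -> [-324, -308, 236, -84, 60, -92, 300, 188, -36, 324] -> [-330, -314, 230, -90, 54, -98, 294, 182, -42, 318] -> 318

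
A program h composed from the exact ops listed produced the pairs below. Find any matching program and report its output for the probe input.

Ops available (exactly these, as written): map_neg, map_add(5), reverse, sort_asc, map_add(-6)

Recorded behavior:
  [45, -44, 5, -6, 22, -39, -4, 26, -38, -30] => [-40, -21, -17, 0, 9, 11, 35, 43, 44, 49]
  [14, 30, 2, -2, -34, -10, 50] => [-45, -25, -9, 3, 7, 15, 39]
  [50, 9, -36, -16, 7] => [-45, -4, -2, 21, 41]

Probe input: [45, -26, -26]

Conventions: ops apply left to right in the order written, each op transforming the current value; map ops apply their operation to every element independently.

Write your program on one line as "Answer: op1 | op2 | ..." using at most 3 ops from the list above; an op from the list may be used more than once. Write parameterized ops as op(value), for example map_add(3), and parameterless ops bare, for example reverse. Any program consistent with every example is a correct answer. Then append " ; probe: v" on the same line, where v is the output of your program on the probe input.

map_neg | map_add(5) | sort_asc ; probe: [-40, 31, 31]

Check, running the answer program on each example:
  [45, -44, 5, -6, 22, -39, -4, 26, -38, -30] -> [-45, 44, -5, 6, -22, 39, 4, -26, 38, 30] -> [-40, 49, 0, 11, -17, 44, 9, -21, 43, 35] -> [-40, -21, -17, 0, 9, 11, 35, 43, 44, 49]
  [14, 30, 2, -2, -34, -10, 50] -> [-14, -30, -2, 2, 34, 10, -50] -> [-9, -25, 3, 7, 39, 15, -45] -> [-45, -25, -9, 3, 7, 15, 39]
  [50, 9, -36, -16, 7] -> [-50, -9, 36, 16, -7] -> [-45, -4, 41, 21, -2] -> [-45, -4, -2, 21, 41]
  probe: [45, -26, -26] -> [-45, 26, 26] -> [-40, 31, 31] -> [-40, 31, 31]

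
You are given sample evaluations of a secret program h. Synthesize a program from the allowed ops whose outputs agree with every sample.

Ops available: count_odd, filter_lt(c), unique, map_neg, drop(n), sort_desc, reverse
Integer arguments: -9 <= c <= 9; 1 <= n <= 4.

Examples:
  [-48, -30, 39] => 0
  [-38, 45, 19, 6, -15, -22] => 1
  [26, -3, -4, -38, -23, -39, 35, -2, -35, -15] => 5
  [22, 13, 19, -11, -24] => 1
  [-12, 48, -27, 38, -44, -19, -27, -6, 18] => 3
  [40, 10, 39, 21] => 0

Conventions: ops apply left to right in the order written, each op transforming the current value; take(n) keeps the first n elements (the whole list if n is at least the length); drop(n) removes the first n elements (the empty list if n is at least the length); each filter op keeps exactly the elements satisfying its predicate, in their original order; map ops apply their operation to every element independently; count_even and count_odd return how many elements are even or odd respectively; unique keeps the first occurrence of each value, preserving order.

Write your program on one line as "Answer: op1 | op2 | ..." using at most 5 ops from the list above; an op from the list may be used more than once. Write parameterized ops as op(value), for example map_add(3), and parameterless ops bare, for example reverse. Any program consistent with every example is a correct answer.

drop(1) | sort_desc | filter_lt(9) | count_odd

Check, running the answer program on each example:
  [-48, -30, 39] -> [-30, 39] -> [39, -30] -> [-30] -> 0
  [-38, 45, 19, 6, -15, -22] -> [45, 19, 6, -15, -22] -> [45, 19, 6, -15, -22] -> [6, -15, -22] -> 1
  [26, -3, -4, -38, -23, -39, 35, -2, -35, -15] -> [-3, -4, -38, -23, -39, 35, -2, -35, -15] -> [35, -2, -3, -4, -15, -23, -35, -38, -39] -> [-2, -3, -4, -15, -23, -35, -38, -39] -> 5
  [22, 13, 19, -11, -24] -> [13, 19, -11, -24] -> [19, 13, -11, -24] -> [-11, -24] -> 1
  [-12, 48, -27, 38, -44, -19, -27, -6, 18] -> [48, -27, 38, -44, -19, -27, -6, 18] -> [48, 38, 18, -6, -19, -27, -27, -44] -> [-6, -19, -27, -27, -44] -> 3
  [40, 10, 39, 21] -> [10, 39, 21] -> [39, 21, 10] -> [] -> 0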